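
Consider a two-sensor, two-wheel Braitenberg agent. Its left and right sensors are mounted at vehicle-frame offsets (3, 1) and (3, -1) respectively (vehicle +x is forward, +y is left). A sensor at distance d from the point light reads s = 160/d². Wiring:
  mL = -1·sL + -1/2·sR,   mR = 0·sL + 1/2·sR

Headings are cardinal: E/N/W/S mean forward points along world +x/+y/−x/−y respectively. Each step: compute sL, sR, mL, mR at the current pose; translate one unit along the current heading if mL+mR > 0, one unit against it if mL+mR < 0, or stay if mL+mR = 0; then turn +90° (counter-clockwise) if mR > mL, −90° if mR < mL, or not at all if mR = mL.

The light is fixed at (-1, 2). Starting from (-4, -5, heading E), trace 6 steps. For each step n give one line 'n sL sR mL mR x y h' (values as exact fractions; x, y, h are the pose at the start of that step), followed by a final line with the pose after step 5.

0 40/9 5/2 -205/36 5/4 -4 -5 E
1 160/41 32/5 -1456/205 16/5 -5 -5 N
2 16/13 80/49 -1304/637 40/49 -5 -6 W
3 32/25 160/137 -6384/3425 80/137 -4 -6 S
4 40/9 5/2 -205/36 5/4 -4 -5 E
5 160/41 32/5 -1456/205 16/5 -5 -5 N
final -5 -6 W

n=0: pose=(-4,-5,E); sL=40/9, sR=5/2; mL=-205/36, mR=5/4; mL+mR=-40/9 → advance -1; mR−mL=125/18 → turn +1·90°
n=1: pose=(-5,-5,N); sL=160/41, sR=32/5; mL=-1456/205, mR=16/5; mL+mR=-160/41 → advance -1; mR−mL=2112/205 → turn +1·90°
n=2: pose=(-5,-6,W); sL=16/13, sR=80/49; mL=-1304/637, mR=40/49; mL+mR=-16/13 → advance -1; mR−mL=1824/637 → turn +1·90°
n=3: pose=(-4,-6,S); sL=32/25, sR=160/137; mL=-6384/3425, mR=80/137; mL+mR=-32/25 → advance -1; mR−mL=8384/3425 → turn +1·90°
n=4: pose=(-4,-5,E); sL=40/9, sR=5/2; mL=-205/36, mR=5/4; mL+mR=-40/9 → advance -1; mR−mL=125/18 → turn +1·90°
n=5: pose=(-5,-5,N); sL=160/41, sR=32/5; mL=-1456/205, mR=16/5; mL+mR=-160/41 → advance -1; mR−mL=2112/205 → turn +1·90°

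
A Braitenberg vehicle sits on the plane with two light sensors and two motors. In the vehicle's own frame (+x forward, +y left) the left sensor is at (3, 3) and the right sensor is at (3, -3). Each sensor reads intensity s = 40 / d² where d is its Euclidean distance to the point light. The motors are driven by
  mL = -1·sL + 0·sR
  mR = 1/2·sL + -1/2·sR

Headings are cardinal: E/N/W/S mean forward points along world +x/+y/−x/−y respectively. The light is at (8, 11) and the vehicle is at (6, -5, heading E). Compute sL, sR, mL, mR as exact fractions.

4/17 20/181 -4/17 192/3077

left sensor world pos  = (9, -2); dL² = 170
right sensor world pos = (9, -8); dR² = 362
sL = 40/170 = 4/17
sR = 40/362 = 20/181
mL = -1·sL + 0·sR = -4/17
mR = 1/2·sL + -1/2·sR = 192/3077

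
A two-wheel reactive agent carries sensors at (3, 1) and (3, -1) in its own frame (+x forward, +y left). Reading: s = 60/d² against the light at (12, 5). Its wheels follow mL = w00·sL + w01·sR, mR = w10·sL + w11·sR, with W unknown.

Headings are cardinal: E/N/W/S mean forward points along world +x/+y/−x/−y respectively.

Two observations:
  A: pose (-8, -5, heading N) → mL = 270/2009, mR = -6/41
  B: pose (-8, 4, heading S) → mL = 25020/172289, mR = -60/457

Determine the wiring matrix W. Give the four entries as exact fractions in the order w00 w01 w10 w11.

1/2 1/2 0 -1

obs A: pose=(-8,-5,N) → sL=6/49, sR=6/41, mL=270/2009, mR=-6/41
obs B: pose=(-8,4,S) → sL=60/377, sR=60/457, mL=25020/172289, mR=-60/457
sensor matrix S = [[6/49, 6/41], [60/377, 60/457]]; det S = -2496960/346128601
solve [mL_A; mL_B] = S·[w00; w01] and [mR_A; mR_B] = S·[w10; w11]:
  w00 = 1/2, w01 = 1/2, w10 = 0, w11 = -1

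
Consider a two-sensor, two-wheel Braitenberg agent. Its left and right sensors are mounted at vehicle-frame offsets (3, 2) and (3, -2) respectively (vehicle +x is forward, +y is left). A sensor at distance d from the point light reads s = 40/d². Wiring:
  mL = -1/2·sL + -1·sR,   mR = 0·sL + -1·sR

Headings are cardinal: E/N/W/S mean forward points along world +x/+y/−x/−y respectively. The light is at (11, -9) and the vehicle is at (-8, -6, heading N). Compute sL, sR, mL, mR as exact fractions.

40/477 8/65 -5116/31005 -8/65

left sensor world pos  = (-10, -3); dL² = 477
right sensor world pos = (-6, -3); dR² = 325
sL = 40/477 = 40/477
sR = 40/325 = 8/65
mL = -1/2·sL + -1·sR = -5116/31005
mR = 0·sL + -1·sR = -8/65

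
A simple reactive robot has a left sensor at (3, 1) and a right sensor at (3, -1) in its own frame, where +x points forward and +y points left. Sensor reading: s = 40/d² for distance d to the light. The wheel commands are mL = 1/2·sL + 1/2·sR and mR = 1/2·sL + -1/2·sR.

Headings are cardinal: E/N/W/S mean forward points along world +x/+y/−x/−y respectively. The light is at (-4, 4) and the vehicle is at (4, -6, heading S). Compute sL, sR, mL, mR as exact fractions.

left sensor world pos  = (5, -9); dL² = 250
right sensor world pos = (3, -9); dR² = 218
sL = 40/250 = 4/25
sR = 40/218 = 20/109
mL = 1/2·sL + 1/2·sR = 468/2725
mR = 1/2·sL + -1/2·sR = -32/2725

4/25 20/109 468/2725 -32/2725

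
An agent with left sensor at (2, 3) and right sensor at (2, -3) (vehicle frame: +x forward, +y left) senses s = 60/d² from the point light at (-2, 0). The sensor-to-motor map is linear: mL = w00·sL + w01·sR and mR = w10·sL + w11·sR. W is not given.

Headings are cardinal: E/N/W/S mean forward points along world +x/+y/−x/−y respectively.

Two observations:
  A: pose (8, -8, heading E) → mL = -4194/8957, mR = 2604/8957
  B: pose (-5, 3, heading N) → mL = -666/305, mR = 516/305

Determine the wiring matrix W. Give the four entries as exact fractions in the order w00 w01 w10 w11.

-1 -1/2 1/2 1/2

obs A: pose=(8,-8,E) → sL=60/169, sR=12/53, mL=-4194/8957, mR=2604/8957
obs B: pose=(-5,3,N) → sL=60/61, sR=12/5, mL=-666/305, mR=516/305
sensor matrix S = [[60/169, 12/53], [60/61, 12/5]]; det S = 343872/546377
solve [mL_A; mL_B] = S·[w00; w01] and [mR_A; mR_B] = S·[w10; w11]:
  w00 = -1, w01 = -1/2, w10 = 1/2, w11 = 1/2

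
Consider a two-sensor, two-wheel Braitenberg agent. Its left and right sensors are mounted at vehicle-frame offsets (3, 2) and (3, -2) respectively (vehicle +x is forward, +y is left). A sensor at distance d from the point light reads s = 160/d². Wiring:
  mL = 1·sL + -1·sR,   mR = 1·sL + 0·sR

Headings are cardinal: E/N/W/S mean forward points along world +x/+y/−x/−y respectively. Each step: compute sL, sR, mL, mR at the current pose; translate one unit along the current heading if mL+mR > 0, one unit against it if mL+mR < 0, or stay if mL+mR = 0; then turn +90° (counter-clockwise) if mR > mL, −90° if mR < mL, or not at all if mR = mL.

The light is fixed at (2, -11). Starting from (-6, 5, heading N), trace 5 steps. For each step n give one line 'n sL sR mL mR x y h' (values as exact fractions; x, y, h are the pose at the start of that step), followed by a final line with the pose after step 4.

n=0: pose=(-6,5,N); sL=160/461, sR=160/397; mL=-10240/183017, mR=160/461; mL+mR=53280/183017 → advance +1; mR−mL=160/397 → turn +1·90°
n=1: pose=(-6,6,W); sL=80/173, sR=80/241; mL=5440/41693, mR=80/173; mL+mR=24720/41693 → advance +1; mR−mL=80/241 → turn +1·90°
n=2: pose=(-7,6,S); sL=32/49, sR=160/317; mL=2304/15533, mR=32/49; mL+mR=12448/15533 → advance +1; mR−mL=160/317 → turn +1·90°
n=3: pose=(-7,5,E); sL=4/9, sR=20/29; mL=-64/261, mR=4/9; mL+mR=52/261 → advance +1; mR−mL=20/29 → turn +1·90°
n=4: pose=(-6,5,N); sL=160/461, sR=160/397; mL=-10240/183017, mR=160/461; mL+mR=53280/183017 → advance +1; mR−mL=160/397 → turn +1·90°

0 160/461 160/397 -10240/183017 160/461 -6 5 N
1 80/173 80/241 5440/41693 80/173 -6 6 W
2 32/49 160/317 2304/15533 32/49 -7 6 S
3 4/9 20/29 -64/261 4/9 -7 5 E
4 160/461 160/397 -10240/183017 160/461 -6 5 N
final -6 6 W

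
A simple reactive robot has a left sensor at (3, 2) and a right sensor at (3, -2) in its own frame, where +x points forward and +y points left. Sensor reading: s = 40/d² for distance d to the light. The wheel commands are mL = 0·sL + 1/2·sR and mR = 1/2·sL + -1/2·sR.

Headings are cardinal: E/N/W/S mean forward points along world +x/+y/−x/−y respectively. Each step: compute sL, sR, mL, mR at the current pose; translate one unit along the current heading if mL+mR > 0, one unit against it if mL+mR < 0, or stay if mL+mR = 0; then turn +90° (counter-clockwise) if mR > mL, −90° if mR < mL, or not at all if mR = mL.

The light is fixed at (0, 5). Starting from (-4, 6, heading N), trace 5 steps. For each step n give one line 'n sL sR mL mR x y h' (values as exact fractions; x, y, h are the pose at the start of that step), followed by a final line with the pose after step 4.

0 10/13 2 1 -8/13 -4 6 N
1 40/17 40 20 -320/17 -4 7 E
2 20 20/13 10/13 120/13 -3 7 S
3 40/9 40 20 -160/9 -3 6 E
4 10 2 1 4 -2 6 S
final -2 5 E

n=0: pose=(-4,6,N); sL=10/13, sR=2; mL=1, mR=-8/13; mL+mR=5/13 → advance +1; mR−mL=-21/13 → turn -1·90°
n=1: pose=(-4,7,E); sL=40/17, sR=40; mL=20, mR=-320/17; mL+mR=20/17 → advance +1; mR−mL=-660/17 → turn -1·90°
n=2: pose=(-3,7,S); sL=20, sR=20/13; mL=10/13, mR=120/13; mL+mR=10 → advance +1; mR−mL=110/13 → turn +1·90°
n=3: pose=(-3,6,E); sL=40/9, sR=40; mL=20, mR=-160/9; mL+mR=20/9 → advance +1; mR−mL=-340/9 → turn -1·90°
n=4: pose=(-2,6,S); sL=10, sR=2; mL=1, mR=4; mL+mR=5 → advance +1; mR−mL=3 → turn +1·90°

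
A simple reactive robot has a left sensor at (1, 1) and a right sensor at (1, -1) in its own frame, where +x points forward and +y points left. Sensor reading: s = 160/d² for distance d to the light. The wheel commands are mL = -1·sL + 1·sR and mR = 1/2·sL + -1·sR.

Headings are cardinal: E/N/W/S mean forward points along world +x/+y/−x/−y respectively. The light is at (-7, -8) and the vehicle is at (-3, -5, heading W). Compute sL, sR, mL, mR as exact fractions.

left sensor world pos  = (-4, -6); dL² = 13
right sensor world pos = (-4, -4); dR² = 25
sL = 160/13 = 160/13
sR = 160/25 = 32/5
mL = -1·sL + 1·sR = -384/65
mR = 1/2·sL + -1·sR = -16/65

160/13 32/5 -384/65 -16/65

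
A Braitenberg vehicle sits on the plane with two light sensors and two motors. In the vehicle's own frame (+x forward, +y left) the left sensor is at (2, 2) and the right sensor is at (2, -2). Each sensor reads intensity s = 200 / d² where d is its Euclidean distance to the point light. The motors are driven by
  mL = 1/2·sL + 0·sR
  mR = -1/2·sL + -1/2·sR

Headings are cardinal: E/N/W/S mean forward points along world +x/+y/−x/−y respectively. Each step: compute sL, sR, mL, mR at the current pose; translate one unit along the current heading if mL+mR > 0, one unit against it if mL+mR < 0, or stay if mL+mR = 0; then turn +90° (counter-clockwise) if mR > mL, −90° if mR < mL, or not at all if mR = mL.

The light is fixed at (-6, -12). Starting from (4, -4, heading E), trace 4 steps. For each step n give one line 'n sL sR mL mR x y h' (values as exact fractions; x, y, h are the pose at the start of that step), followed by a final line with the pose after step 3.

0 50/61 10/9 25/61 -530/549 4 -4 E
1 200/157 40/17 100/157 -4840/2669 3 -4 S
2 100/49 20/17 50/49 -1340/833 3 -3 W
3 40/37 40/53 20/37 -1800/1961 4 -3 N
final 4 -4 E

n=0: pose=(4,-4,E); sL=50/61, sR=10/9; mL=25/61, mR=-530/549; mL+mR=-5/9 → advance -1; mR−mL=-755/549 → turn -1·90°
n=1: pose=(3,-4,S); sL=200/157, sR=40/17; mL=100/157, mR=-4840/2669; mL+mR=-20/17 → advance -1; mR−mL=-6540/2669 → turn -1·90°
n=2: pose=(3,-3,W); sL=100/49, sR=20/17; mL=50/49, mR=-1340/833; mL+mR=-10/17 → advance -1; mR−mL=-2190/833 → turn -1·90°
n=3: pose=(4,-3,N); sL=40/37, sR=40/53; mL=20/37, mR=-1800/1961; mL+mR=-20/53 → advance -1; mR−mL=-2860/1961 → turn -1·90°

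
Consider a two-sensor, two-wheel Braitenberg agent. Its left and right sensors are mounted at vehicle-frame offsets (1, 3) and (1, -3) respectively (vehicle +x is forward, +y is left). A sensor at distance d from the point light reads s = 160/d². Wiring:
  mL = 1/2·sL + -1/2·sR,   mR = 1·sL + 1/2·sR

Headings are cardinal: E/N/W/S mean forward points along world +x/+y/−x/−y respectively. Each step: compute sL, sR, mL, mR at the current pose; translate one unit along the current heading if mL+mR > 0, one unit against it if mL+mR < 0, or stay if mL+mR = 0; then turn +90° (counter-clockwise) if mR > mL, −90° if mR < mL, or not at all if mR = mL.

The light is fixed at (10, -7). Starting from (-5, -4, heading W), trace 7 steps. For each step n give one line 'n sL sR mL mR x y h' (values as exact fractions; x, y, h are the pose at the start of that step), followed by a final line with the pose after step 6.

0 5/8 40/73 45/1168 525/584 -5 -4 W
1 160/173 32/73 3072/12629 14448/12629 -6 -4 S
2 16/25 80/113 -96/2825 2808/2825 -6 -5 E
3 160/333 160/153 -1600/5661 5680/5661 -5 -5 N
4 5/8 40/73 45/1168 525/584 -5 -4 W
5 160/173 32/73 3072/12629 14448/12629 -6 -4 S
6 16/25 80/113 -96/2825 2808/2825 -6 -5 E
final -5 -5 N

n=0: pose=(-5,-4,W); sL=5/8, sR=40/73; mL=45/1168, mR=525/584; mL+mR=15/16 → advance +1; mR−mL=1005/1168 → turn +1·90°
n=1: pose=(-6,-4,S); sL=160/173, sR=32/73; mL=3072/12629, mR=14448/12629; mL+mR=240/173 → advance +1; mR−mL=11376/12629 → turn +1·90°
n=2: pose=(-6,-5,E); sL=16/25, sR=80/113; mL=-96/2825, mR=2808/2825; mL+mR=24/25 → advance +1; mR−mL=2904/2825 → turn +1·90°
n=3: pose=(-5,-5,N); sL=160/333, sR=160/153; mL=-1600/5661, mR=5680/5661; mL+mR=80/111 → advance +1; mR−mL=7280/5661 → turn +1·90°
n=4: pose=(-5,-4,W); sL=5/8, sR=40/73; mL=45/1168, mR=525/584; mL+mR=15/16 → advance +1; mR−mL=1005/1168 → turn +1·90°
n=5: pose=(-6,-4,S); sL=160/173, sR=32/73; mL=3072/12629, mR=14448/12629; mL+mR=240/173 → advance +1; mR−mL=11376/12629 → turn +1·90°
n=6: pose=(-6,-5,E); sL=16/25, sR=80/113; mL=-96/2825, mR=2808/2825; mL+mR=24/25 → advance +1; mR−mL=2904/2825 → turn +1·90°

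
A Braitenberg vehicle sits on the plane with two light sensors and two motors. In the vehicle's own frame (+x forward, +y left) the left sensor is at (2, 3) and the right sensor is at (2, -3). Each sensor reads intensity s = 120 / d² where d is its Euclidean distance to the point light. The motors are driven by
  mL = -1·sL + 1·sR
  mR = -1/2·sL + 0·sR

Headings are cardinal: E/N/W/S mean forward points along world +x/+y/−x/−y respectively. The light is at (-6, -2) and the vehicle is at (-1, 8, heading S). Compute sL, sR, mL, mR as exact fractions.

15/16 30/17 225/272 -15/32

left sensor world pos  = (2, 6); dL² = 128
right sensor world pos = (-4, 6); dR² = 68
sL = 120/128 = 15/16
sR = 120/68 = 30/17
mL = -1·sL + 1·sR = 225/272
mR = -1/2·sL + 0·sR = -15/32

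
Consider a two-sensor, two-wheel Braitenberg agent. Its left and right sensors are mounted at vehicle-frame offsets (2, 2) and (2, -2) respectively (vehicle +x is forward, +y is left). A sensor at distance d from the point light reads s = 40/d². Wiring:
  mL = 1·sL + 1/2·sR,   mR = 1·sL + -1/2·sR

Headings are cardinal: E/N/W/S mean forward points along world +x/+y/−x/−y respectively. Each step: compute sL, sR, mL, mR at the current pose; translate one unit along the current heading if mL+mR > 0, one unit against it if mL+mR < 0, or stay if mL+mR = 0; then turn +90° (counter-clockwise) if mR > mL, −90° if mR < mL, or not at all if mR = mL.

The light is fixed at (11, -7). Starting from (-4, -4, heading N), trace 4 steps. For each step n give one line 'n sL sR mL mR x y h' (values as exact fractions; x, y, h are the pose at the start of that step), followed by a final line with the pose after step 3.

n=0: pose=(-4,-4,N); sL=20/157, sR=20/97; mL=3510/15229, mR=370/15229; mL+mR=40/157 → advance +1; mR−mL=-20/97 → turn -1·90°
n=1: pose=(-4,-3,E); sL=8/41, sR=40/173; mL=2204/7093, mR=564/7093; mL+mR=16/41 → advance +1; mR−mL=-40/173 → turn -1·90°
n=2: pose=(-3,-3,S); sL=10/37, sR=2/13; mL=167/481, mR=93/481; mL+mR=20/37 → advance +1; mR−mL=-2/13 → turn -1·90°
n=3: pose=(-3,-4,W); sL=40/257, sR=40/281; mL=16380/72217, mR=6100/72217; mL+mR=80/257 → advance +1; mR−mL=-40/281 → turn -1·90°

0 20/157 20/97 3510/15229 370/15229 -4 -4 N
1 8/41 40/173 2204/7093 564/7093 -4 -3 E
2 10/37 2/13 167/481 93/481 -3 -3 S
3 40/257 40/281 16380/72217 6100/72217 -3 -4 W
final -4 -4 N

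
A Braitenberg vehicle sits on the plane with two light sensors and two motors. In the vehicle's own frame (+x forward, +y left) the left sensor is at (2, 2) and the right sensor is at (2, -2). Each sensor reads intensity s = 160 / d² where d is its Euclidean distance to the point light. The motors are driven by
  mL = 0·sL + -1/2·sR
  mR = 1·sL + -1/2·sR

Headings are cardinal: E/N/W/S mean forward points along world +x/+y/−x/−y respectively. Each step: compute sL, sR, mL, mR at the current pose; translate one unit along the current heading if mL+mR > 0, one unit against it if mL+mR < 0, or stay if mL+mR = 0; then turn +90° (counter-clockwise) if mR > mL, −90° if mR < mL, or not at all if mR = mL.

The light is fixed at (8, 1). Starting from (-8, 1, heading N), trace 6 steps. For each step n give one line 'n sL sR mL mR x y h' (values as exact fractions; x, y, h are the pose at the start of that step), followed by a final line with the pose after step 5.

0 20/41 4/5 -2/5 18/205 -8 1 N
1 160/333 32/65 -16/65 5072/21645 -8 0 W
2 80/89 80/149 -40/149 8360/13261 -7 0 S
3 160/169 32/37 -16/37 3216/6253 -7 -1 E
4 5/8 10/9 -5/9 5/72 -6 -1 N
5 160/281 160/257 -80/257 18640/72217 -6 -2 W
final -5 -2 S

n=0: pose=(-8,1,N); sL=20/41, sR=4/5; mL=-2/5, mR=18/205; mL+mR=-64/205 → advance -1; mR−mL=20/41 → turn +1·90°
n=1: pose=(-8,0,W); sL=160/333, sR=32/65; mL=-16/65, mR=5072/21645; mL+mR=-256/21645 → advance -1; mR−mL=160/333 → turn +1·90°
n=2: pose=(-7,0,S); sL=80/89, sR=80/149; mL=-40/149, mR=8360/13261; mL+mR=4800/13261 → advance +1; mR−mL=80/89 → turn +1·90°
n=3: pose=(-7,-1,E); sL=160/169, sR=32/37; mL=-16/37, mR=3216/6253; mL+mR=512/6253 → advance +1; mR−mL=160/169 → turn +1·90°
n=4: pose=(-6,-1,N); sL=5/8, sR=10/9; mL=-5/9, mR=5/72; mL+mR=-35/72 → advance -1; mR−mL=5/8 → turn +1·90°
n=5: pose=(-6,-2,W); sL=160/281, sR=160/257; mL=-80/257, mR=18640/72217; mL+mR=-3840/72217 → advance -1; mR−mL=160/281 → turn +1·90°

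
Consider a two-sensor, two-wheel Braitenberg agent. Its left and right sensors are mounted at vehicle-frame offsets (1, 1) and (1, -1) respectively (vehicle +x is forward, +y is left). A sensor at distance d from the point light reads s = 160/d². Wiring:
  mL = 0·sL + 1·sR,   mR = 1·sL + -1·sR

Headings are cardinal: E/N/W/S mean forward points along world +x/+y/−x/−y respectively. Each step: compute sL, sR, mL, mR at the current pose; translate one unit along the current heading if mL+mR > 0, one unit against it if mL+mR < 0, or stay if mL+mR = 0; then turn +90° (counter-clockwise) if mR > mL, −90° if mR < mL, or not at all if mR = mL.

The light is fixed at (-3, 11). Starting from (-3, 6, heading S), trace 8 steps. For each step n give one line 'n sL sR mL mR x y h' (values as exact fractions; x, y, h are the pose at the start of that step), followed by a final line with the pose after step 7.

0 160/37 160/37 160/37 0 -3 6 S
1 16/5 80/13 80/13 -192/65 -3 5 W
2 160/29 32/5 32/5 -128/145 -4 5 N
3 10 40/9 40/9 50/9 -4 6 E
4 160/17 160/17 160/17 0 -3 6 N
5 16 80/13 80/13 128/13 -3 7 E
6 160/9 160/13 160/13 640/117 -2 7 N
7 20 8 8 12 -2 8 E
final -1 8 N

n=0: pose=(-3,6,S); sL=160/37, sR=160/37; mL=160/37, mR=0; mL+mR=160/37 → advance +1; mR−mL=-160/37 → turn -1·90°
n=1: pose=(-3,5,W); sL=16/5, sR=80/13; mL=80/13, mR=-192/65; mL+mR=16/5 → advance +1; mR−mL=-592/65 → turn -1·90°
n=2: pose=(-4,5,N); sL=160/29, sR=32/5; mL=32/5, mR=-128/145; mL+mR=160/29 → advance +1; mR−mL=-1056/145 → turn -1·90°
n=3: pose=(-4,6,E); sL=10, sR=40/9; mL=40/9, mR=50/9; mL+mR=10 → advance +1; mR−mL=10/9 → turn +1·90°
n=4: pose=(-3,6,N); sL=160/17, sR=160/17; mL=160/17, mR=0; mL+mR=160/17 → advance +1; mR−mL=-160/17 → turn -1·90°
n=5: pose=(-3,7,E); sL=16, sR=80/13; mL=80/13, mR=128/13; mL+mR=16 → advance +1; mR−mL=48/13 → turn +1·90°
n=6: pose=(-2,7,N); sL=160/9, sR=160/13; mL=160/13, mR=640/117; mL+mR=160/9 → advance +1; mR−mL=-800/117 → turn -1·90°
n=7: pose=(-2,8,E); sL=20, sR=8; mL=8, mR=12; mL+mR=20 → advance +1; mR−mL=4 → turn +1·90°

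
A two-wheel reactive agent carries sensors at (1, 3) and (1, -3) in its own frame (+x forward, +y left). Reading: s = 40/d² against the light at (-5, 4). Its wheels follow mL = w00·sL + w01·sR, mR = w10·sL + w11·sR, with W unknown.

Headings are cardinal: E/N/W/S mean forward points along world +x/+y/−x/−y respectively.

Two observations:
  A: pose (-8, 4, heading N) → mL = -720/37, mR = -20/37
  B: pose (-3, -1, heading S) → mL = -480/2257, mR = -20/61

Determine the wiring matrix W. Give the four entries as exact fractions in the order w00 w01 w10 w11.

obs A: pose=(-8,4,N) → sL=40/37, sR=40, mL=-720/37, mR=-20/37
obs B: pose=(-3,-1,S) → sL=40/61, sR=40/37, mL=-480/2257, mR=-20/61
sensor matrix S = [[40/37, 40], [40/61, 40/37]]; det S = -2092800/83509
solve [mL_A; mL_B] = S·[w00; w01] and [mR_A; mR_B] = S·[w10; w11]:
  w00 = 1/2, w01 = -1/2, w10 = -1/2, w11 = 0

1/2 -1/2 -1/2 0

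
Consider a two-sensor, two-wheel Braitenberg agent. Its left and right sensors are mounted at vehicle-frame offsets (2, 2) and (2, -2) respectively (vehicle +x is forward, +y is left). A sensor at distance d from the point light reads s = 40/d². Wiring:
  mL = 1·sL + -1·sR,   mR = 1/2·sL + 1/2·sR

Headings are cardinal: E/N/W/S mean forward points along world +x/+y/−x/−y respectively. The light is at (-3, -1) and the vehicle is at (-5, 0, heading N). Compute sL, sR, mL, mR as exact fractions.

8/5 40/9 -128/45 136/45

left sensor world pos  = (-7, 2); dL² = 25
right sensor world pos = (-3, 2); dR² = 9
sL = 40/25 = 8/5
sR = 40/9 = 40/9
mL = 1·sL + -1·sR = -128/45
mR = 1/2·sL + 1/2·sR = 136/45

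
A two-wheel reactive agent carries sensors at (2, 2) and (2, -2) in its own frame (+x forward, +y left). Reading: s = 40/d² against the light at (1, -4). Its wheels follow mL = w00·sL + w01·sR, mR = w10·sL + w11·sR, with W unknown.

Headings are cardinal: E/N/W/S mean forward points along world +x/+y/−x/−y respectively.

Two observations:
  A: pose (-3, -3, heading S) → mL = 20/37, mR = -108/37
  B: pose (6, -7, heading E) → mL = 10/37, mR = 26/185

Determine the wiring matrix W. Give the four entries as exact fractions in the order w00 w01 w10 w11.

obs A: pose=(-3,-3,S) → sL=8, sR=40/37, mL=20/37, mR=-108/37
obs B: pose=(6,-7,E) → sL=4/5, sR=20/37, mL=10/37, mR=26/185
sensor matrix S = [[8, 40/37], [4/5, 20/37]]; det S = 128/37
solve [mL_A; mL_B] = S·[w00; w01] and [mR_A; mR_B] = S·[w10; w11]:
  w00 = 0, w01 = 1/2, w10 = -1/2, w11 = 1

0 1/2 -1/2 1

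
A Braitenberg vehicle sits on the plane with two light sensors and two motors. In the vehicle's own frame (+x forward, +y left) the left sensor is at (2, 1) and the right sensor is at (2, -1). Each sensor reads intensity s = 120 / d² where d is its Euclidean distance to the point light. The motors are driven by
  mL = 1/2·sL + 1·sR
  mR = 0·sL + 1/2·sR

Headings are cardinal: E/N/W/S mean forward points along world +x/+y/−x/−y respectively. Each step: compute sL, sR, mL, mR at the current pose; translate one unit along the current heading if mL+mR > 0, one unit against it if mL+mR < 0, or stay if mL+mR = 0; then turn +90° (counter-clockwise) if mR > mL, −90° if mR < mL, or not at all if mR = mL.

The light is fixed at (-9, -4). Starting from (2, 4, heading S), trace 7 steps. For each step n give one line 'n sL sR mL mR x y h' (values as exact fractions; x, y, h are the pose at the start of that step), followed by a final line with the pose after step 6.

0 2/3 15/17 62/51 15/34 2 4 S
1 40/39 24/29 1516/1131 12/29 2 3 W
2 20/27 60/101 2630/2727 30/101 1 3 N
3 8/15 120/193 2572/2895 60/193 1 4 E
4 2/3 15/17 62/51 15/34 2 4 S
5 40/39 24/29 1516/1131 12/29 2 3 W
6 20/27 60/101 2630/2727 30/101 1 3 N
final 1 4 E

n=0: pose=(2,4,S); sL=2/3, sR=15/17; mL=62/51, mR=15/34; mL+mR=169/102 → advance +1; mR−mL=-79/102 → turn -1·90°
n=1: pose=(2,3,W); sL=40/39, sR=24/29; mL=1516/1131, mR=12/29; mL+mR=1984/1131 → advance +1; mR−mL=-1048/1131 → turn -1·90°
n=2: pose=(1,3,N); sL=20/27, sR=60/101; mL=2630/2727, mR=30/101; mL+mR=3440/2727 → advance +1; mR−mL=-1820/2727 → turn -1·90°
n=3: pose=(1,4,E); sL=8/15, sR=120/193; mL=2572/2895, mR=60/193; mL+mR=3472/2895 → advance +1; mR−mL=-1672/2895 → turn -1·90°
n=4: pose=(2,4,S); sL=2/3, sR=15/17; mL=62/51, mR=15/34; mL+mR=169/102 → advance +1; mR−mL=-79/102 → turn -1·90°
n=5: pose=(2,3,W); sL=40/39, sR=24/29; mL=1516/1131, mR=12/29; mL+mR=1984/1131 → advance +1; mR−mL=-1048/1131 → turn -1·90°
n=6: pose=(1,3,N); sL=20/27, sR=60/101; mL=2630/2727, mR=30/101; mL+mR=3440/2727 → advance +1; mR−mL=-1820/2727 → turn -1·90°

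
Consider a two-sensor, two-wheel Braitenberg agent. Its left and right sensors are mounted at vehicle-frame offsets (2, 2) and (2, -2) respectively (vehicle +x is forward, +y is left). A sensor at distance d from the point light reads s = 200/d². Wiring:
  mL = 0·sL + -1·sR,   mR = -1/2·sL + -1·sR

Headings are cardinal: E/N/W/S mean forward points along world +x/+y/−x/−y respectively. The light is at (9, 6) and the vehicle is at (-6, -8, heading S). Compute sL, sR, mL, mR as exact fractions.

left sensor world pos  = (-4, -10); dL² = 425
right sensor world pos = (-8, -10); dR² = 545
sL = 200/425 = 8/17
sR = 200/545 = 40/109
mL = 0·sL + -1·sR = -40/109
mR = -1/2·sL + -1·sR = -1116/1853

8/17 40/109 -40/109 -1116/1853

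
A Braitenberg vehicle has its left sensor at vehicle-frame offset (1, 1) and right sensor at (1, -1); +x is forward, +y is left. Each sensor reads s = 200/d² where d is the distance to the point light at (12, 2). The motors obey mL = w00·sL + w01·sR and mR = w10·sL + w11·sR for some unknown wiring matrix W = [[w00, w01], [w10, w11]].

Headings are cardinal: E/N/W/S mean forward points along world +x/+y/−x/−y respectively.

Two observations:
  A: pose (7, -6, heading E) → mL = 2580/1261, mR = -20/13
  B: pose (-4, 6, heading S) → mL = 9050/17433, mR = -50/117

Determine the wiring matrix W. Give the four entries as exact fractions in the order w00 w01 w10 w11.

obs A: pose=(7,-6,E) → sL=40/13, sR=200/97, mL=2580/1261, mR=-20/13
obs B: pose=(-4,6,S) → sL=100/117, sR=100/149, mL=9050/17433, mR=-50/117
sensor matrix S = [[40/13, 200/97], [100/117, 100/149]]; det S = 512000/1691001
solve [mL_A; mL_B] = S·[w00; w01] and [mR_A; mR_B] = S·[w10; w11]:
  w00 = 1, w01 = -1/2, w10 = -1/2, w11 = 0

1 -1/2 -1/2 0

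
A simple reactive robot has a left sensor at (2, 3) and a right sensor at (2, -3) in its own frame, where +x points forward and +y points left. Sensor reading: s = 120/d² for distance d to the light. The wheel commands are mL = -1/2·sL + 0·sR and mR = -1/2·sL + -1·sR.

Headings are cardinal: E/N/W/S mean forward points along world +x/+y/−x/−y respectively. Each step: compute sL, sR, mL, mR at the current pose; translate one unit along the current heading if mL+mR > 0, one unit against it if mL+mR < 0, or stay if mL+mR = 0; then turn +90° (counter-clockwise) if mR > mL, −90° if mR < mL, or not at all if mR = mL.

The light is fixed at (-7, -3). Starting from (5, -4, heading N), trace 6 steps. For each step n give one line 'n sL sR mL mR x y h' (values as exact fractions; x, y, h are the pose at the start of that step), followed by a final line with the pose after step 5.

0 60/41 60/113 -30/41 -5850/4633 5 -4 N
1 120/197 120/221 -60/197 -36900/43537 5 -5 E
2 30/53 3/2 -15/53 -189/106 4 -5 S
3 120/97 24/17 -60/97 -3348/1649 4 -4 W
4 60/41 60/113 -30/41 -5850/4633 5 -4 N
5 120/197 120/221 -60/197 -36900/43537 5 -5 E
final 4 -5 S

n=0: pose=(5,-4,N); sL=60/41, sR=60/113; mL=-30/41, mR=-5850/4633; mL+mR=-9240/4633 → advance -1; mR−mL=-60/113 → turn -1·90°
n=1: pose=(5,-5,E); sL=120/197, sR=120/221; mL=-60/197, mR=-36900/43537; mL+mR=-50160/43537 → advance -1; mR−mL=-120/221 → turn -1·90°
n=2: pose=(4,-5,S); sL=30/53, sR=3/2; mL=-15/53, mR=-189/106; mL+mR=-219/106 → advance -1; mR−mL=-3/2 → turn -1·90°
n=3: pose=(4,-4,W); sL=120/97, sR=24/17; mL=-60/97, mR=-3348/1649; mL+mR=-4368/1649 → advance -1; mR−mL=-24/17 → turn -1·90°
n=4: pose=(5,-4,N); sL=60/41, sR=60/113; mL=-30/41, mR=-5850/4633; mL+mR=-9240/4633 → advance -1; mR−mL=-60/113 → turn -1·90°
n=5: pose=(5,-5,E); sL=120/197, sR=120/221; mL=-60/197, mR=-36900/43537; mL+mR=-50160/43537 → advance -1; mR−mL=-120/221 → turn -1·90°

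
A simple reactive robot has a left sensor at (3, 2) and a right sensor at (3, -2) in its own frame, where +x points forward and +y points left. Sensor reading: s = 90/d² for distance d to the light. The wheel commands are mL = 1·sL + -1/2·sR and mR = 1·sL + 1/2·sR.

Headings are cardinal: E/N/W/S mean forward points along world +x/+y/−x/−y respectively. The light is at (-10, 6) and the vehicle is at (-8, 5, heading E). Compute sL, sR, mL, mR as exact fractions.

left sensor world pos  = (-5, 7); dL² = 26
right sensor world pos = (-5, 3); dR² = 34
sL = 90/26 = 45/13
sR = 90/34 = 45/17
mL = 1·sL + -1/2·sR = 945/442
mR = 1·sL + 1/2·sR = 2115/442

45/13 45/17 945/442 2115/442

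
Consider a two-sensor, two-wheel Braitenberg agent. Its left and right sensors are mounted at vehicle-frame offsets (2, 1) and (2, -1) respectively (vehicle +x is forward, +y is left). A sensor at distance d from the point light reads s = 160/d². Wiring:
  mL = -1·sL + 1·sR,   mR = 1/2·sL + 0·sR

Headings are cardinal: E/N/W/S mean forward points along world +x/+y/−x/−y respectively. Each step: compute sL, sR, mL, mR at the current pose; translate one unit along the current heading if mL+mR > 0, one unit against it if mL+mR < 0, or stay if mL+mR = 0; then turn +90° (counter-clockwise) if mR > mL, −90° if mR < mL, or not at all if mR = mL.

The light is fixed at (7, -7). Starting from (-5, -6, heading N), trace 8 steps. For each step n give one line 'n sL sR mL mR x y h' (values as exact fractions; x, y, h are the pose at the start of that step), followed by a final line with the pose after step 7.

n=0: pose=(-5,-6,N); sL=80/89, sR=16/13; mL=384/1157, mR=40/89; mL+mR=904/1157 → advance +1; mR−mL=136/1157 → turn +1·90°
n=1: pose=(-5,-5,W); sL=160/197, sR=32/41; mL=-256/8077, mR=80/197; mL+mR=3024/8077 → advance +1; mR−mL=3536/8077 → turn +1·90°
n=2: pose=(-6,-5,S); sL=10/9, sR=40/49; mL=-130/441, mR=5/9; mL+mR=115/441 → advance +1; mR−mL=125/147 → turn +1·90°
n=3: pose=(-6,-6,E); sL=32/25, sR=160/121; mL=128/3025, mR=16/25; mL+mR=2064/3025 → advance +1; mR−mL=1808/3025 → turn +1·90°
n=4: pose=(-5,-6,N); sL=80/89, sR=16/13; mL=384/1157, mR=40/89; mL+mR=904/1157 → advance +1; mR−mL=136/1157 → turn +1·90°
n=5: pose=(-5,-5,W); sL=160/197, sR=32/41; mL=-256/8077, mR=80/197; mL+mR=3024/8077 → advance +1; mR−mL=3536/8077 → turn +1·90°
n=6: pose=(-6,-5,S); sL=10/9, sR=40/49; mL=-130/441, mR=5/9; mL+mR=115/441 → advance +1; mR−mL=125/147 → turn +1·90°
n=7: pose=(-6,-6,E); sL=32/25, sR=160/121; mL=128/3025, mR=16/25; mL+mR=2064/3025 → advance +1; mR−mL=1808/3025 → turn +1·90°

0 80/89 16/13 384/1157 40/89 -5 -6 N
1 160/197 32/41 -256/8077 80/197 -5 -5 W
2 10/9 40/49 -130/441 5/9 -6 -5 S
3 32/25 160/121 128/3025 16/25 -6 -6 E
4 80/89 16/13 384/1157 40/89 -5 -6 N
5 160/197 32/41 -256/8077 80/197 -5 -5 W
6 10/9 40/49 -130/441 5/9 -6 -5 S
7 32/25 160/121 128/3025 16/25 -6 -6 E
final -5 -6 N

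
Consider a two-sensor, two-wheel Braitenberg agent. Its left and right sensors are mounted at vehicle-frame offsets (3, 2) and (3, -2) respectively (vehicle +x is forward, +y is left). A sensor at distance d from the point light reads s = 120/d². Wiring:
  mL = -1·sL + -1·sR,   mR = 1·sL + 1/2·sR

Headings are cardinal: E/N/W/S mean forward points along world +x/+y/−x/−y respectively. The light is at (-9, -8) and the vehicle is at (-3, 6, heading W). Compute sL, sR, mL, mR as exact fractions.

40/51 24/53 -3344/2703 2732/2703

left sensor world pos  = (-6, 4); dL² = 153
right sensor world pos = (-6, 8); dR² = 265
sL = 120/153 = 40/51
sR = 120/265 = 24/53
mL = -1·sL + -1·sR = -3344/2703
mR = 1·sL + 1/2·sR = 2732/2703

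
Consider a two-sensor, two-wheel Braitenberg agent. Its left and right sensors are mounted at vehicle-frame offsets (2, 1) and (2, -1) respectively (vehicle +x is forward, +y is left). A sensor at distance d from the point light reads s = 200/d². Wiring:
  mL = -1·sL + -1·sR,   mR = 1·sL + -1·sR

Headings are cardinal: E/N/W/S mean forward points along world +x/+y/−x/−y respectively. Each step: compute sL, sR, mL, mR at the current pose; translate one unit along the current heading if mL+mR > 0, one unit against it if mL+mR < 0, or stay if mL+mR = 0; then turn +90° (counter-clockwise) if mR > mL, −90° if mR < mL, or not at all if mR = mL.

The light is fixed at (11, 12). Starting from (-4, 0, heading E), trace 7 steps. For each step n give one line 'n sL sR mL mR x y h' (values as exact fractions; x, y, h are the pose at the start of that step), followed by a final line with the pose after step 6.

n=0: pose=(-4,0,E); sL=20/29, sR=100/169; mL=-6280/4901, mR=480/4901; mL+mR=-200/169 → advance -1; mR−mL=40/29 → turn +1·90°
n=1: pose=(-5,0,N); sL=200/389, sR=8/13; mL=-5712/5057, mR=-512/5057; mL+mR=-16/13 → advance -1; mR−mL=400/389 → turn +1·90°
n=2: pose=(-5,-1,W); sL=5/13, sR=50/117; mL=-95/117, mR=-5/117; mL+mR=-100/117 → advance -1; mR−mL=10/13 → turn +1·90°
n=3: pose=(-4,-1,S); sL=200/421, sR=200/481; mL=-180400/202501, mR=12000/202501; mL+mR=-400/481 → advance -1; mR−mL=400/421 → turn +1·90°
n=4: pose=(-4,0,E); sL=20/29, sR=100/169; mL=-6280/4901, mR=480/4901; mL+mR=-200/169 → advance -1; mR−mL=40/29 → turn +1·90°
n=5: pose=(-5,0,N); sL=200/389, sR=8/13; mL=-5712/5057, mR=-512/5057; mL+mR=-16/13 → advance -1; mR−mL=400/389 → turn +1·90°
n=6: pose=(-5,-1,W); sL=5/13, sR=50/117; mL=-95/117, mR=-5/117; mL+mR=-100/117 → advance -1; mR−mL=10/13 → turn +1·90°

0 20/29 100/169 -6280/4901 480/4901 -4 0 E
1 200/389 8/13 -5712/5057 -512/5057 -5 0 N
2 5/13 50/117 -95/117 -5/117 -5 -1 W
3 200/421 200/481 -180400/202501 12000/202501 -4 -1 S
4 20/29 100/169 -6280/4901 480/4901 -4 0 E
5 200/389 8/13 -5712/5057 -512/5057 -5 0 N
6 5/13 50/117 -95/117 -5/117 -5 -1 W
final -4 -1 S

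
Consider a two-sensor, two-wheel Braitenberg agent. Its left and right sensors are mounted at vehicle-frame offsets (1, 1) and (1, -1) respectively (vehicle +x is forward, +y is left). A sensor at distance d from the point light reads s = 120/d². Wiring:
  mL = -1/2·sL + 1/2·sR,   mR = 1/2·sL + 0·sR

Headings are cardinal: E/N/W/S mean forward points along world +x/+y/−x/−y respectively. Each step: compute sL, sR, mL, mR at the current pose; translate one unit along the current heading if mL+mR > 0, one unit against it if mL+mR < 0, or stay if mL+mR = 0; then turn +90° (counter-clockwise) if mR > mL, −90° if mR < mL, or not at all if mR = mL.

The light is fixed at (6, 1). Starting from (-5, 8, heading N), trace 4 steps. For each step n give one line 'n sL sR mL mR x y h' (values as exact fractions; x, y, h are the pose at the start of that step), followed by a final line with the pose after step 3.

0 15/26 30/41 165/2132 15/52 -5 8 N
1 120/193 8/15 -128/2895 60/193 -5 9 W
2 12/17 60/109 -144/1853 6/17 -6 9 S
3 24/37 120/157 336/5809 12/37 -6 8 E
final -5 8 N

n=0: pose=(-5,8,N); sL=15/26, sR=30/41; mL=165/2132, mR=15/52; mL+mR=15/41 → advance +1; mR−mL=225/1066 → turn +1·90°
n=1: pose=(-5,9,W); sL=120/193, sR=8/15; mL=-128/2895, mR=60/193; mL+mR=4/15 → advance +1; mR−mL=1028/2895 → turn +1·90°
n=2: pose=(-6,9,S); sL=12/17, sR=60/109; mL=-144/1853, mR=6/17; mL+mR=30/109 → advance +1; mR−mL=798/1853 → turn +1·90°
n=3: pose=(-6,8,E); sL=24/37, sR=120/157; mL=336/5809, mR=12/37; mL+mR=60/157 → advance +1; mR−mL=1548/5809 → turn +1·90°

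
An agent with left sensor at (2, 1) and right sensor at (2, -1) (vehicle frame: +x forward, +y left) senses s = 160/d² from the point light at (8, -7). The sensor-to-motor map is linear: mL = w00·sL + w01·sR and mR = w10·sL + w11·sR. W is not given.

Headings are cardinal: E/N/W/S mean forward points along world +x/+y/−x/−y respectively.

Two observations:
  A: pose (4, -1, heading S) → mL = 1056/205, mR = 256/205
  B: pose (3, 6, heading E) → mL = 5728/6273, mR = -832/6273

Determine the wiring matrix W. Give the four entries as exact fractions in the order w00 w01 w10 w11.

obs A: pose=(4,-1,S) → sL=32/5, sR=160/41, mL=1056/205, mR=256/205
obs B: pose=(3,6,E) → sL=32/41, sR=160/153, mL=5728/6273, mR=-832/6273
sensor matrix S = [[32/5, 160/41], [32/41, 160/153]]; det S = 937984/257193
solve [mL_A; mL_B] = S·[w00; w01] and [mR_A; mR_B] = S·[w10; w11]:
  w00 = 1/2, w01 = 1/2, w10 = 1/2, w11 = -1/2

1/2 1/2 1/2 -1/2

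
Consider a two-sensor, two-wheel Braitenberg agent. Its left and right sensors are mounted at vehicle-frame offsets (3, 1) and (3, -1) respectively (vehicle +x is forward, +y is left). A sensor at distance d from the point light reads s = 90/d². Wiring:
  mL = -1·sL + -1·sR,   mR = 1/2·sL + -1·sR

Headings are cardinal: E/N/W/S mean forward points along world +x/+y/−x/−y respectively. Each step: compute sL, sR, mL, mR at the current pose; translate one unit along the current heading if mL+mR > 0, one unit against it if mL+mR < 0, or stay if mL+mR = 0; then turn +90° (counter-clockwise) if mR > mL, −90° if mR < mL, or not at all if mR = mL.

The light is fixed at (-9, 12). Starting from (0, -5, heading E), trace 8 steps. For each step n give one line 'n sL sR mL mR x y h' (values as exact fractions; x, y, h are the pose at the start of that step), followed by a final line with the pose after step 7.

n=0: pose=(0,-5,E); sL=9/40, sR=5/26; mL=-217/520, mR=-83/1040; mL+mR=-517/1040 → advance -1; mR−mL=27/80 → turn +1·90°
n=1: pose=(-1,-5,N); sL=18/49, sR=90/277; mL=-9396/13573, mR=-1917/13573; mL+mR=-11313/13573 → advance -1; mR−mL=27/49 → turn +1·90°
n=2: pose=(-1,-6,W); sL=45/193, sR=45/157; mL=-15750/30301, mR=-10305/60602; mL+mR=-41805/60602 → advance -1; mR−mL=135/386 → turn +1·90°
n=3: pose=(0,-6,S); sL=90/541, sR=18/101; mL=-18828/54641, mR=-5193/54641; mL+mR=-24021/54641 → advance -1; mR−mL=135/541 → turn +1·90°
n=4: pose=(0,-5,E); sL=9/40, sR=5/26; mL=-217/520, mR=-83/1040; mL+mR=-517/1040 → advance -1; mR−mL=27/80 → turn +1·90°
n=5: pose=(-1,-5,N); sL=18/49, sR=90/277; mL=-9396/13573, mR=-1917/13573; mL+mR=-11313/13573 → advance -1; mR−mL=27/49 → turn +1·90°
n=6: pose=(-1,-6,W); sL=45/193, sR=45/157; mL=-15750/30301, mR=-10305/60602; mL+mR=-41805/60602 → advance -1; mR−mL=135/386 → turn +1·90°
n=7: pose=(0,-6,S); sL=90/541, sR=18/101; mL=-18828/54641, mR=-5193/54641; mL+mR=-24021/54641 → advance -1; mR−mL=135/541 → turn +1·90°

0 9/40 5/26 -217/520 -83/1040 0 -5 E
1 18/49 90/277 -9396/13573 -1917/13573 -1 -5 N
2 45/193 45/157 -15750/30301 -10305/60602 -1 -6 W
3 90/541 18/101 -18828/54641 -5193/54641 0 -6 S
4 9/40 5/26 -217/520 -83/1040 0 -5 E
5 18/49 90/277 -9396/13573 -1917/13573 -1 -5 N
6 45/193 45/157 -15750/30301 -10305/60602 -1 -6 W
7 90/541 18/101 -18828/54641 -5193/54641 0 -6 S
final 0 -5 E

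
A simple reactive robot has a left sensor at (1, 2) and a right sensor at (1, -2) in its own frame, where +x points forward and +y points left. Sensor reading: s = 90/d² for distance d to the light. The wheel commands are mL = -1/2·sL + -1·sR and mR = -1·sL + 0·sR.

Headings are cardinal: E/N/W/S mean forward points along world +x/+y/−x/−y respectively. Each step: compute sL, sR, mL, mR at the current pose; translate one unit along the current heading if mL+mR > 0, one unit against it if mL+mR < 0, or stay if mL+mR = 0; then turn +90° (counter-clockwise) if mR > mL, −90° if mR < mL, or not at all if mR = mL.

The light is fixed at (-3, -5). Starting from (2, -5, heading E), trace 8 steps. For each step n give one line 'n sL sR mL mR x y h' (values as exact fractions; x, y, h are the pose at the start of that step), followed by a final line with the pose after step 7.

n=0: pose=(2,-5,E); sL=9/4, sR=9/4; mL=-27/8, mR=-9/4; mL+mR=-45/8 → advance -1; mR−mL=9/8 → turn +1·90°
n=1: pose=(1,-5,N); sL=18, sR=90/37; mL=-423/37, mR=-18; mL+mR=-1089/37 → advance -1; mR−mL=-243/37 → turn -1·90°
n=2: pose=(1,-6,E); sL=45/13, sR=45/17; mL=-1935/442, mR=-45/13; mL+mR=-3465/442 → advance -1; mR−mL=405/442 → turn +1·90°
n=3: pose=(0,-6,N); sL=90, sR=18/5; mL=-243/5, mR=-90; mL+mR=-693/5 → advance -1; mR−mL=-207/5 → turn -1·90°
n=4: pose=(0,-7,E); sL=45/8, sR=45/16; mL=-45/8, mR=-45/8; mL+mR=-45/4 → advance -1; mR−mL=0 → turn +0·90°
n=5: pose=(-1,-7,E); sL=10, sR=18/5; mL=-43/5, mR=-10; mL+mR=-93/5 → advance -1; mR−mL=-7/5 → turn -1·90°
n=6: pose=(-2,-7,S); sL=5, sR=9; mL=-23/2, mR=-5; mL+mR=-33/2 → advance -1; mR−mL=13/2 → turn +1·90°
n=7: pose=(-2,-6,E); sL=18, sR=90/13; mL=-207/13, mR=-18; mL+mR=-441/13 → advance -1; mR−mL=-27/13 → turn -1·90°

0 9/4 9/4 -27/8 -9/4 2 -5 E
1 18 90/37 -423/37 -18 1 -5 N
2 45/13 45/17 -1935/442 -45/13 1 -6 E
3 90 18/5 -243/5 -90 0 -6 N
4 45/8 45/16 -45/8 -45/8 0 -7 E
5 10 18/5 -43/5 -10 -1 -7 E
6 5 9 -23/2 -5 -2 -7 S
7 18 90/13 -207/13 -18 -2 -6 E
final -3 -6 S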